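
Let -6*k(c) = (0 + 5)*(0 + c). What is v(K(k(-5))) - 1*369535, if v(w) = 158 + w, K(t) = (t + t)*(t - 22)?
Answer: -6651461/18 ≈ -3.6953e+5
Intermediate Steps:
k(c) = -5*c/6 (k(c) = -(0 + 5)*(0 + c)/6 = -5*c/6)
K(t) = 2*t*(-22 + t) (K(t) = (2*t)*(-22 + t) = 2*t*(-22 + t))
v(K(k(-5))) - 1*369535 = (158 + 2*(-5/6*(-5))*(-22 - 5/6*(-5))) - 1*369535 = (158 + 2*(25/6)*(-22 + 25/6)) - 369535 = (158 + 2*(25/6)*(-107/6)) - 369535 = (158 - 2675/18) - 369535 = 169/18 - 369535 = -6651461/18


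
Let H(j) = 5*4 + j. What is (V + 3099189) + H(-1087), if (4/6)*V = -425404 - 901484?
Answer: 1107790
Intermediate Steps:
H(j) = 20 + j
V = -1990332 (V = 3*(-425404 - 901484)/2 = (3/2)*(-1326888) = -1990332)
(V + 3099189) + H(-1087) = (-1990332 + 3099189) + (20 - 1087) = 1108857 - 1067 = 1107790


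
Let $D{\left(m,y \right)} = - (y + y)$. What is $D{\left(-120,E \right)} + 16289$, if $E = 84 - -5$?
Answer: $16111$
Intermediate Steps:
$E = 89$ ($E = 84 + 5 = 89$)
$D{\left(m,y \right)} = - 2 y$
$D{\left(-120,E \right)} + 16289 = \left(-2\right) 89 + 16289 = -178 + 16289 = 16111$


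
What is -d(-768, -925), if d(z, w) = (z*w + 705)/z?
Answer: 237035/256 ≈ 925.92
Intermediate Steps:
d(z, w) = (705 + w*z)/z (d(z, w) = (w*z + 705)/z = (705 + w*z)/z)
-d(-768, -925) = -(-925 + 705/(-768)) = -(-925 + 705*(-1/768)) = -(-925 - 235/256) = -1*(-237035/256) = 237035/256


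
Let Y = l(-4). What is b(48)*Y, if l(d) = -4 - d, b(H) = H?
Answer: 0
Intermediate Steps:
Y = 0 (Y = -4 - 1*(-4) = -4 + 4 = 0)
b(48)*Y = 48*0 = 0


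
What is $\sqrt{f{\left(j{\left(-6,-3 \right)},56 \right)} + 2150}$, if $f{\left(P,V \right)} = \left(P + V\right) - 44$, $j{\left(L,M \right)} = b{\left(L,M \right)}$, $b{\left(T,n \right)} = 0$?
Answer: $\sqrt{2162} \approx 46.497$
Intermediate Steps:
$j{\left(L,M \right)} = 0$
$f{\left(P,V \right)} = -44 + P + V$
$\sqrt{f{\left(j{\left(-6,-3 \right)},56 \right)} + 2150} = \sqrt{\left(-44 + 0 + 56\right) + 2150} = \sqrt{12 + 2150} = \sqrt{2162}$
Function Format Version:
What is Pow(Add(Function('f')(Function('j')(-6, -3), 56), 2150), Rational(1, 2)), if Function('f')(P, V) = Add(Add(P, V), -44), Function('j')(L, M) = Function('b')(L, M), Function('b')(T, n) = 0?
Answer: Pow(2162, Rational(1, 2)) ≈ 46.497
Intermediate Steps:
Function('j')(L, M) = 0
Function('f')(P, V) = Add(-44, P, V)
Pow(Add(Function('f')(Function('j')(-6, -3), 56), 2150), Rational(1, 2)) = Pow(Add(Add(-44, 0, 56), 2150), Rational(1, 2)) = Pow(Add(12, 2150), Rational(1, 2)) = Pow(2162, Rational(1, 2))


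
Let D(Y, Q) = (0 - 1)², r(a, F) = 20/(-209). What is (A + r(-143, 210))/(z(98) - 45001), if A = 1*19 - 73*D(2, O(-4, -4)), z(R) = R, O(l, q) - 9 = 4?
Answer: 11306/9384727 ≈ 0.0012047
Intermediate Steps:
O(l, q) = 13 (O(l, q) = 9 + 4 = 13)
r(a, F) = -20/209 (r(a, F) = 20*(-1/209) = -20/209)
D(Y, Q) = 1 (D(Y, Q) = (-1)² = 1)
A = -54 (A = 1*19 - 73*1 = 19 - 73 = -54)
(A + r(-143, 210))/(z(98) - 45001) = (-54 - 20/209)/(98 - 45001) = -11306/209/(-44903) = -11306/209*(-1/44903) = 11306/9384727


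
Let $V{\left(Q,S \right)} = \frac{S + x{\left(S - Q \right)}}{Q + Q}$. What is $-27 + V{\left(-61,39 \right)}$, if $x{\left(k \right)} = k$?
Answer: $- \frac{3433}{122} \approx -28.139$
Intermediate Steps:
$V{\left(Q,S \right)} = \frac{- Q + 2 S}{2 Q}$ ($V{\left(Q,S \right)} = \frac{S - \left(Q - S\right)}{Q + Q} = \frac{- Q + 2 S}{2 Q}$)
$-27 + V{\left(-61,39 \right)} = -27 + \frac{39 - - \frac{61}{2}}{-61} = -27 - \frac{39 + \frac{61}{2}}{61} = -27 - \frac{139}{122} = - \frac{3433}{122}$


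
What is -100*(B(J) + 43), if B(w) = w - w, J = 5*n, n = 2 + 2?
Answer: -4300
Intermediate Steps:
n = 4
J = 20 (J = 5*4 = 20)
B(w) = 0
-100*(B(J) + 43) = -100*(0 + 43) = -100*43 = -4300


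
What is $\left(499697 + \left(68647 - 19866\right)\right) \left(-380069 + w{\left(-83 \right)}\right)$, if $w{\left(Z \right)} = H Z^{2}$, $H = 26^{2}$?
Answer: $2345782815810$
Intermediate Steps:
$H = 676$
$w{\left(Z \right)} = 676 Z^{2}$
$\left(499697 + \left(68647 - 19866\right)\right) \left(-380069 + w{\left(-83 \right)}\right) = \left(499697 + \left(68647 - 19866\right)\right) \left(-380069 + 676 \left(-83\right)^{2}\right) = \left(499697 + \left(68647 - 19866\right)\right) \left(-380069 + 676 \cdot 6889\right) = \left(499697 + 48781\right) \left(-380069 + 4656964\right) = 548478 \cdot 4276895 = 2345782815810$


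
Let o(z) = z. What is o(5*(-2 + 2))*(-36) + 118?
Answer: 118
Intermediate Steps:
o(5*(-2 + 2))*(-36) + 118 = (5*(-2 + 2))*(-36) + 118 = (5*0)*(-36) + 118 = 0*(-36) + 118 = 0 + 118 = 118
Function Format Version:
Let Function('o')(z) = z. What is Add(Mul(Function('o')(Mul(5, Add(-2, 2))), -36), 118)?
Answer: 118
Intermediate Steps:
Add(Mul(Function('o')(Mul(5, Add(-2, 2))), -36), 118) = Add(Mul(Mul(5, Add(-2, 2)), -36), 118) = Add(Mul(Mul(5, 0), -36), 118) = Add(Mul(0, -36), 118) = Add(0, 118) = 118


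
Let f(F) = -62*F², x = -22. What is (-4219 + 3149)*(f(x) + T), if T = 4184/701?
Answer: 22503623680/701 ≈ 3.2102e+7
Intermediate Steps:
T = 4184/701 (T = 4184*(1/701) = 4184/701 ≈ 5.9686)
(-4219 + 3149)*(f(x) + T) = (-4219 + 3149)*(-62*(-22)² + 4184/701) = -1070*(-62*484 + 4184/701) = -1070*(-30008 + 4184/701) = -1070*(-21031424/701) = 22503623680/701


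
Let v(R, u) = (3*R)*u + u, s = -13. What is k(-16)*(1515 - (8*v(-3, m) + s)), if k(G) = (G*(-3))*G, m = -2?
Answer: -1075200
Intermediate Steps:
v(R, u) = u + 3*R*u (v(R, u) = 3*R*u + u = u + 3*R*u)
k(G) = -3*G² (k(G) = (-3*G)*G = -3*G²)
k(-16)*(1515 - (8*v(-3, m) + s)) = (-3*(-16)²)*(1515 - (8*(-2*(1 + 3*(-3))) - 13)) = (-3*256)*(1515 - (8*(-2*(1 - 9)) - 13)) = -768*(1515 - (8*(-2*(-8)) - 13)) = -768*(1515 - (8*16 - 13)) = -768*(1515 - (128 - 13)) = -768*(1515 - 1*115) = -768*(1515 - 115) = -768*1400 = -1075200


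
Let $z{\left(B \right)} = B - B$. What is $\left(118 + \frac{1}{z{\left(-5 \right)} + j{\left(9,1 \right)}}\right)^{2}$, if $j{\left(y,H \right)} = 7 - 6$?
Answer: $14161$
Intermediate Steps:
$z{\left(B \right)} = 0$
$j{\left(y,H \right)} = 1$
$\left(118 + \frac{1}{z{\left(-5 \right)} + j{\left(9,1 \right)}}\right)^{2} = \left(118 + \frac{1}{0 + 1}\right)^{2} = \left(118 + 1^{-1}\right)^{2} = \left(118 + 1\right)^{2} = 119^{2} = 14161$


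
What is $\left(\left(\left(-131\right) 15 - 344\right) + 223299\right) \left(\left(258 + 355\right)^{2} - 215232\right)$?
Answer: $35477071630$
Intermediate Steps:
$\left(\left(\left(-131\right) 15 - 344\right) + 223299\right) \left(\left(258 + 355\right)^{2} - 215232\right) = \left(\left(-1965 - 344\right) + 223299\right) \left(613^{2} - 215232\right) = \left(-2309 + 223299\right) \left(375769 - 215232\right) = 220990 \cdot 160537 = 35477071630$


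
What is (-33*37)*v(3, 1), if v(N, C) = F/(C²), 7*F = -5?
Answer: 6105/7 ≈ 872.14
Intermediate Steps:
F = -5/7 (F = (⅐)*(-5) = -5/7 ≈ -0.71429)
v(N, C) = -5/(7*C²)
(-33*37)*v(3, 1) = (-33*37)*(-5/7/1²) = -(-6105)/7 = -1221*(-5/7) = 6105/7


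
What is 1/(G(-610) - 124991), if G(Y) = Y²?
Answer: 1/247109 ≈ 4.0468e-6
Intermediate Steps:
1/(G(-610) - 124991) = 1/((-610)² - 124991) = 1/(372100 - 124991) = 1/247109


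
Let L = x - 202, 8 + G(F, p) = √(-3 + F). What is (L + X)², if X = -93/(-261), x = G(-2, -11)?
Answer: 332623276/7569 - 36478*I*√5/87 ≈ 43946.0 - 937.55*I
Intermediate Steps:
G(F, p) = -8 + √(-3 + F)
x = -8 + I*√5 (x = -8 + √(-3 - 2) = -8 + √(-5) = -8 + I*√5 ≈ -8.0 + 2.2361*I)
L = -210 + I*√5 (L = (-8 + I*√5) - 202 = -210 + I*√5 ≈ -210.0 + 2.2361*I)
X = 31/87 (X = -93*(-1/261) = 31/87 ≈ 0.35632)
(L + X)² = ((-210 + I*√5) + 31/87)² = (-18239/87 + I*√5)²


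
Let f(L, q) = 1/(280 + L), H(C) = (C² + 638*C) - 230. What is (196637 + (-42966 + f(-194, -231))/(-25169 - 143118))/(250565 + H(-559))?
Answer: 2845868465509/2983890738668 ≈ 0.95374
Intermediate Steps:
H(C) = -230 + C² + 638*C
(196637 + (-42966 + f(-194, -231))/(-25169 - 143118))/(250565 + H(-559)) = (196637 + (-42966 + 1/(280 - 194))/(-25169 - 143118))/(250565 + (-230 + (-559)² + 638*(-559))) = (196637 + (-42966 + 1/86)/(-168287))/(250565 + (-230 + 312481 - 356642)) = (196637 + (-42966 + 1/86)*(-1/168287))/(250565 - 44391) = (196637 - 3695075/86*(-1/168287))/206174 = (196637 + 3695075/14472682)*(1/206174) = (2845868465509/14472682)*(1/206174) = 2845868465509/2983890738668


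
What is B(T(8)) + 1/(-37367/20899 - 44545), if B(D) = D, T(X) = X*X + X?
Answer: 67030778285/930983322 ≈ 72.000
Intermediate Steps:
T(X) = X + X**2 (T(X) = X**2 + X = X + X**2)
B(T(8)) + 1/(-37367/20899 - 44545) = 8*(1 + 8) + 1/(-37367/20899 - 44545) = 8*9 + 1/(-37367*1/20899 - 44545) = 72 + 1/(-37367/20899 - 44545) = 72 + 1/(-930983322/20899) = 72 - 20899/930983322 = 67030778285/930983322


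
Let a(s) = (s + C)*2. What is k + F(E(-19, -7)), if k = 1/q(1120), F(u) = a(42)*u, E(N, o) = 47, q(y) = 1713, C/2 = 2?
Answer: 7407013/1713 ≈ 4324.0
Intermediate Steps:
C = 4 (C = 2*2 = 4)
a(s) = 8 + 2*s (a(s) = (s + 4)*2 = (4 + s)*2 = 8 + 2*s)
F(u) = 92*u (F(u) = (8 + 2*42)*u = (8 + 84)*u = 92*u)
k = 1/1713 ≈ 0.00058377
k + F(E(-19, -7)) = 1/1713 + 92*47 = 1/1713 + 4324 = 7407013/1713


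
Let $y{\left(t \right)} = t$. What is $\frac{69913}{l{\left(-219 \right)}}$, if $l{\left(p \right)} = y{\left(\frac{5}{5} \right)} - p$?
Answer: $\frac{69913}{220} \approx 317.79$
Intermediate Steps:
$l{\left(p \right)} = 1 - p$ ($l{\left(p \right)} = \frac{5}{5} - p = 5 \cdot \frac{1}{5} - p = 1 - p$)
$\frac{69913}{l{\left(-219 \right)}} = \frac{69913}{1 - -219} = \frac{69913}{1 + 219} = \frac{69913}{220}$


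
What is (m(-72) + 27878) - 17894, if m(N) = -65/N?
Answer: 718913/72 ≈ 9984.9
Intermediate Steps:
(m(-72) + 27878) - 17894 = (-65/(-72) + 27878) - 17894 = (-65*(-1/72) + 27878) - 17894 = (65/72 + 27878) - 17894 = 2007281/72 - 17894 = 718913/72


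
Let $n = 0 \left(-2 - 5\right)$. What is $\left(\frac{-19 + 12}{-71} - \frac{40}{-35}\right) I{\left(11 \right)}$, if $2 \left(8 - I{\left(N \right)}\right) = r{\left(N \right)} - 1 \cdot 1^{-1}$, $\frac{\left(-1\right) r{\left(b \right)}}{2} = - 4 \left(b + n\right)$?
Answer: $- \frac{617}{14} \approx -44.071$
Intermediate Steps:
$n = 0$ ($n = 0 \left(-7\right) = 0$)
$r{\left(b \right)} = 8 b$ ($r{\left(b \right)} = - 2 \left(- 4 \left(b + 0\right)\right) = - 2 \left(- 4 b\right) = 8 b$)
$I{\left(N \right)} = \frac{17}{2} - 4 N$ ($I{\left(N \right)} = 8 - \frac{8 N - 1 \cdot 1^{-1}}{2} = 8 - \frac{8 N - 1 \cdot 1}{2} = 8 - \frac{8 N - 1}{2} = 8 - \frac{-1 + 8 N}{2} = 8 - \left(- \frac{1}{2} + 4 N\right) = \frac{17}{2} - 4 N$)
$\left(\frac{-19 + 12}{-71} - \frac{40}{-35}\right) I{\left(11 \right)} = \left(\frac{-19 + 12}{-71} - \frac{40}{-35}\right) \left(\frac{17}{2} - 44\right) = \left(\left(-7\right) \left(- \frac{1}{71}\right) - - \frac{8}{7}\right) \left(\frac{17}{2} - 44\right) = \left(\frac{7}{71} + \frac{8}{7}\right) \left(- \frac{71}{2}\right) = \frac{617}{497} \left(- \frac{71}{2}\right) = - \frac{617}{14}$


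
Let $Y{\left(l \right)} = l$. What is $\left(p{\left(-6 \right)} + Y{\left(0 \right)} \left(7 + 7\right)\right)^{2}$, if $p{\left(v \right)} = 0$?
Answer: $0$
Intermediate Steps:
$\left(p{\left(-6 \right)} + Y{\left(0 \right)} \left(7 + 7\right)\right)^{2} = \left(0 + 0 \left(7 + 7\right)\right)^{2} = \left(0 + 0 \cdot 14\right)^{2} = \left(0 + 0\right)^{2} = 0^{2} = 0$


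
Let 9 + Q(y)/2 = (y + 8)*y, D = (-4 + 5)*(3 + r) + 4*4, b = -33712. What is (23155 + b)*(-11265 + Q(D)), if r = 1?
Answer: 107290791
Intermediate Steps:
D = 20 (D = (-4 + 5)*(3 + 1) + 4*4 = 1*4 + 16 = 4 + 16 = 20)
Q(y) = -18 + 2*y*(8 + y) (Q(y) = -18 + 2*((y + 8)*y) = -18 + 2*((8 + y)*y) = -18 + 2*(y*(8 + y)) = -18 + 2*y*(8 + y))
(23155 + b)*(-11265 + Q(D)) = (23155 - 33712)*(-11265 + (-18 + 2*20² + 16*20)) = -10557*(-11265 + (-18 + 2*400 + 320)) = -10557*(-11265 + (-18 + 800 + 320)) = -10557*(-11265 + 1102) = -10557*(-10163) = 107290791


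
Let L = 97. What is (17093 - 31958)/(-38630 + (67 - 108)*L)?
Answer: 14865/42607 ≈ 0.34889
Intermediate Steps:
(17093 - 31958)/(-38630 + (67 - 108)*L) = (17093 - 31958)/(-38630 + (67 - 108)*97) = -14865/(-38630 - 41*97) = -14865/(-38630 - 3977) = -14865/(-42607) = -14865*(-1/42607) = 14865/42607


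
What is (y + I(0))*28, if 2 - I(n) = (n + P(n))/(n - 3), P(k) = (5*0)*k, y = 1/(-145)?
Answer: 8092/145 ≈ 55.807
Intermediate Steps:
y = -1/145 ≈ -0.0068966
P(k) = 0 (P(k) = 0*k = 0)
I(n) = 2 - n/(-3 + n) (I(n) = 2 - (n + 0)/(n - 3) = 2 - n/(-3 + n))
(y + I(0))*28 = (-1/145 + (-6 + 0)/(-3 + 0))*28 = (-1/145 - 6/(-3))*28 = (-1/145 - ⅓*(-6))*28 = (-1/145 + 2)*28 = (289/145)*28 = 8092/145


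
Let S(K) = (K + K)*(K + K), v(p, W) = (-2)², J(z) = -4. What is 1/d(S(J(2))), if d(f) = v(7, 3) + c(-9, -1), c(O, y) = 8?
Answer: 1/12 ≈ 0.083333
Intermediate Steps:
v(p, W) = 4
S(K) = 4*K² (S(K) = (2*K)*(2*K) = 4*K²)
d(f) = 12 (d(f) = 4 + 8 = 12)
1/d(S(J(2))) = 1/12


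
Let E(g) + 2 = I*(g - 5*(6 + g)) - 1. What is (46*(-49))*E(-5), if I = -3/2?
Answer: -27048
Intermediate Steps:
I = -3/2 (I = -3*½ = -3/2 ≈ -1.5000)
E(g) = 42 + 6*g (E(g) = -2 + (-3*(g - 5*(6 + g))/2 - 1) = -2 + (-3*(g + (-30 - 5*g))/2 - 1) = -2 + (-3*(-30 - 4*g)/2 - 1) = -2 + ((45 + 6*g) - 1) = -2 + (44 + 6*g) = 42 + 6*g)
(46*(-49))*E(-5) = (46*(-49))*(42 + 6*(-5)) = -2254*(42 - 30) = -2254*12 = -27048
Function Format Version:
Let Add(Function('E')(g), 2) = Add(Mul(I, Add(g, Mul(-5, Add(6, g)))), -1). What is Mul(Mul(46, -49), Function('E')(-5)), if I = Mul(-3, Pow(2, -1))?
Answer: -27048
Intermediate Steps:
I = Rational(-3, 2) (I = Mul(-3, Rational(1, 2)) = Rational(-3, 2) ≈ -1.5000)
Function('E')(g) = Add(42, Mul(6, g)) (Function('E')(g) = Add(-2, Add(Mul(Rational(-3, 2), Add(g, Mul(-5, Add(6, g)))), -1)) = Add(-2, Add(Mul(Rational(-3, 2), Add(g, Add(-30, Mul(-5, g)))), -1)) = Add(-2, Add(Mul(Rational(-3, 2), Add(-30, Mul(-4, g))), -1)) = Add(-2, Add(Add(45, Mul(6, g)), -1)) = Add(-2, Add(44, Mul(6, g))) = Add(42, Mul(6, g)))
Mul(Mul(46, -49), Function('E')(-5)) = Mul(Mul(46, -49), Add(42, Mul(6, -5))) = Mul(-2254, Add(42, -30)) = Mul(-2254, 12) = -27048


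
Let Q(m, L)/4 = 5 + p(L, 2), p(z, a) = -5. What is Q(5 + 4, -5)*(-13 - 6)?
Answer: 0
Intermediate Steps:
Q(m, L) = 0 (Q(m, L) = 4*(5 - 5) = 4*0 = 0)
Q(5 + 4, -5)*(-13 - 6) = 0*(-13 - 6) = 0*(-19) = 0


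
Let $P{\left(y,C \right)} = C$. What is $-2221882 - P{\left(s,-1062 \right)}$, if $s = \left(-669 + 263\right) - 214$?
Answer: $-2220820$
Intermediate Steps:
$s = -620$ ($s = -406 - 214 = -620$)
$-2221882 - P{\left(s,-1062 \right)} = -2221882 - -1062 = -2221882 + 1062 = -2220820$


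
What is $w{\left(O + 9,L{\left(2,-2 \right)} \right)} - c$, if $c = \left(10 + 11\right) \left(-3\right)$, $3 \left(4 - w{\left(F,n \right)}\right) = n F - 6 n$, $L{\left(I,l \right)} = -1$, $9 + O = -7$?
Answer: $\frac{188}{3} \approx 62.667$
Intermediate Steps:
$O = -16$ ($O = -9 - 7 = -16$)
$w{\left(F,n \right)} = 4 + 2 n - \frac{F n}{3}$ ($w{\left(F,n \right)} = 4 - \frac{n F - 6 n}{3} = 4 - \frac{F n - 6 n}{3} = 4 - \frac{- 6 n + F n}{3} = 4 - \left(- 2 n + \frac{F n}{3}\right) = 4 + 2 n - \frac{F n}{3}$)
$c = -63$ ($c = 21 \left(-3\right) = -63$)
$w{\left(O + 9,L{\left(2,-2 \right)} \right)} - c = \left(4 + 2 \left(-1\right) - \frac{1}{3} \left(-16 + 9\right) \left(-1\right)\right) - -63 = \left(4 - 2 - \left(- \frac{7}{3}\right) \left(-1\right)\right) + 63 = \left(4 - 2 - \frac{7}{3}\right) + 63 = - \frac{1}{3} + 63 = \frac{188}{3}$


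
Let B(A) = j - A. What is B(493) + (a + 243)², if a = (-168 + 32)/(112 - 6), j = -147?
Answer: 162323961/2809 ≈ 57787.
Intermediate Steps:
a = -68/53 (a = -136/106 = -136*1/106 = -68/53 ≈ -1.2830)
B(A) = -147 - A
B(493) + (a + 243)² = (-147 - 1*493) + (-68/53 + 243)² = (-147 - 493) + (12811/53)² = -640 + 164121721/2809 = 162323961/2809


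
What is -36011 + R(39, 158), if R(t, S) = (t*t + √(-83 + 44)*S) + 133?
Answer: -34357 + 158*I*√39 ≈ -34357.0 + 986.71*I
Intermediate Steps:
R(t, S) = 133 + t² + I*S*√39 (R(t, S) = (t² + √(-39)*S) + 133 = (t² + (I*√39)*S) + 133 = (t² + I*S*√39) + 133 = 133 + t² + I*S*√39)
-36011 + R(39, 158) = -36011 + (133 + 39² + I*158*√39) = -36011 + (133 + 1521 + 158*I*√39) = -36011 + (1654 + 158*I*√39) = -34357 + 158*I*√39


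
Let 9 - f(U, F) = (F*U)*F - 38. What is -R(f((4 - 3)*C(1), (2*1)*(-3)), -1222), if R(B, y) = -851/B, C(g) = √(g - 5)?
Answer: 39997/7393 + 61272*I/7393 ≈ 5.4101 + 8.2878*I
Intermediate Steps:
C(g) = √(-5 + g)
f(U, F) = 47 - U*F² (f(U, F) = 9 - ((F*U)*F - 38) = 9 - (U*F² - 38) = 9 - (-38 + U*F²) = 9 + (38 - U*F²) = 47 - U*F²)
-R(f((4 - 3)*C(1), (2*1)*(-3)), -1222) = -(-851)/(47 - (4 - 3)*√(-5 + 1)*((2*1)*(-3))²) = -(-851)/(47 - 1*√(-4)*(2*(-3))²) = -(-851)/(47 - 1*1*(2*I)*(-6)²) = -(-851)/(47 - 1*2*I*36) = -(-851)/(47 - 72*I) = -(-851)*(47 + 72*I)/7393 = 851*(47 + 72*I)/7393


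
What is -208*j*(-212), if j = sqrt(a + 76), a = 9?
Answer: 44096*sqrt(85) ≈ 4.0655e+5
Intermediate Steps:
j = sqrt(85) (j = sqrt(9 + 76) = sqrt(85) ≈ 9.2195)
-208*j*(-212) = -208*sqrt(85)*(-212) = 44096*sqrt(85)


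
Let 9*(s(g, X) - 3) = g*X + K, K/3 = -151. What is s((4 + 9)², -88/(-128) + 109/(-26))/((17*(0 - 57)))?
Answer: 5431/46512 ≈ 0.11677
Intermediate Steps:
K = -453 (K = 3*(-151) = -453)
s(g, X) = -142/3 + X*g/9 (s(g, X) = 3 + (g*X - 453)/9 = 3 + (X*g - 453)/9 = 3 + (-453 + X*g)/9 = 3 + (-151/3 + X*g/9) = -142/3 + X*g/9)
s((4 + 9)², -88/(-128) + 109/(-26))/((17*(0 - 57))) = (-142/3 + (-88/(-128) + 109/(-26))*(4 + 9)²/9)/((17*(0 - 57))) = (-142/3 + (⅑)*(-88*(-1/128) + 109*(-1/26))*13²)/((17*(-57))) = (-142/3 + (⅑)*(11/16 - 109/26)*169)/(-969) = (-142/3 + (⅑)*(-729/208)*169)*(-1/969) = (-142/3 - 1053/16)*(-1/969) = -5431/48*(-1/969) = 5431/46512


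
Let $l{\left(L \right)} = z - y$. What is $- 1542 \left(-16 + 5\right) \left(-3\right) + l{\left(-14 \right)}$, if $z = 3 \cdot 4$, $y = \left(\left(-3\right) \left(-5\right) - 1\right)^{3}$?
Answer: $-53618$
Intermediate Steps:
$y = 2744$ ($y = \left(15 - 1\right)^{3} = 14^{3} = 2744$)
$z = 12$
$l{\left(L \right)} = -2732$ ($l{\left(L \right)} = 12 - 2744 = -2732$)
$- 1542 \left(-16 + 5\right) \left(-3\right) + l{\left(-14 \right)} = - 1542 \left(-16 + 5\right) \left(-3\right) - 2732 = - 1542 \left(\left(-11\right) \left(-3\right)\right) - 2732 = \left(-1542\right) 33 - 2732 = -50886 - 2732 = -53618$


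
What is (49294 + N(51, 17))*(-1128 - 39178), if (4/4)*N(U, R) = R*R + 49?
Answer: -2000467392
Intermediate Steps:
N(U, R) = 49 + R² (N(U, R) = R*R + 49 = R² + 49 = 49 + R²)
(49294 + N(51, 17))*(-1128 - 39178) = (49294 + (49 + 17²))*(-1128 - 39178) = (49294 + (49 + 289))*(-40306) = (49294 + 338)*(-40306) = 49632*(-40306) = -2000467392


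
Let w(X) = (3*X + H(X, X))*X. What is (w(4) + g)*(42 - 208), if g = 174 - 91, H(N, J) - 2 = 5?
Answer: -26394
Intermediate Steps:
H(N, J) = 7 (H(N, J) = 2 + 5 = 7)
w(X) = X*(7 + 3*X) (w(X) = (3*X + 7)*X = (7 + 3*X)*X = X*(7 + 3*X))
g = 83
(w(4) + g)*(42 - 208) = (4*(7 + 3*4) + 83)*(42 - 208) = (4*(7 + 12) + 83)*(-166) = (4*19 + 83)*(-166) = (76 + 83)*(-166) = 159*(-166) = -26394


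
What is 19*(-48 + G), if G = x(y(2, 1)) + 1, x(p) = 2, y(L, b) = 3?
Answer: -855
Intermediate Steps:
G = 3 (G = 2 + 1 = 3)
19*(-48 + G) = 19*(-48 + 3) = 19*(-45) = -855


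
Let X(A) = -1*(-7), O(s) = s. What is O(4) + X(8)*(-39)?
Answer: -269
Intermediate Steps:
X(A) = 7
O(4) + X(8)*(-39) = 4 + 7*(-39) = 4 - 273 = -269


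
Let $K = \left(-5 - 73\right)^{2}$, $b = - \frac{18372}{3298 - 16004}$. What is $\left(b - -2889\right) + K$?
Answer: $\frac{57014655}{6353} \approx 8974.4$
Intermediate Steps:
$b = \frac{9186}{6353}$ ($b = - \frac{18372}{-12706} = \left(-18372\right) \left(- \frac{1}{12706}\right) = \frac{9186}{6353} \approx 1.4459$)
$K = 6084$ ($K = \left(-78\right)^{2} = 6084$)
$\left(b - -2889\right) + K = \left(\frac{9186}{6353} - -2889\right) + 6084 = \left(\frac{9186}{6353} + \left(-25 + 2914\right)\right) + 6084 = \left(\frac{9186}{6353} + 2889\right) + 6084 = \frac{18363003}{6353} + 6084 = \frac{57014655}{6353}$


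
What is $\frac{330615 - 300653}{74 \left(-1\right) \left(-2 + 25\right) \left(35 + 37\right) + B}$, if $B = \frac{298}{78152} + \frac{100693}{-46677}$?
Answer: $- \frac{54649203442824}{223518111914683} \approx -0.2445$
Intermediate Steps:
$B = - \frac{3927724795}{1823950452}$ ($B = 298 \cdot \frac{1}{78152} + 100693 \left(- \frac{1}{46677}\right) = \frac{149}{39076} - \frac{100693}{46677} = - \frac{3927724795}{1823950452} \approx -2.1534$)
$\frac{330615 - 300653}{74 \left(-1\right) \left(-2 + 25\right) \left(35 + 37\right) + B} = \frac{330615 - 300653}{74 \left(-1\right) \left(-2 + 25\right) \left(35 + 37\right) - \frac{3927724795}{1823950452}} = \frac{29962}{- 74 \cdot 23 \cdot 72 - \frac{3927724795}{1823950452}} = \frac{29962}{\left(-74\right) 1656 - \frac{3927724795}{1823950452}} = \frac{29962}{-122544 - \frac{3927724795}{1823950452}} = \frac{29962}{- \frac{223518111914683}{1823950452}} = 29962 \left(- \frac{1823950452}{223518111914683}\right) = - \frac{54649203442824}{223518111914683}$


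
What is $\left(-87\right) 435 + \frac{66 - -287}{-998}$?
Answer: $- \frac{37769663}{998} \approx -37845.0$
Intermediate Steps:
$\left(-87\right) 435 + \frac{66 - -287}{-998} = -37845 + \left(66 + 287\right) \left(- \frac{1}{998}\right) = -37845 + 353 \left(- \frac{1}{998}\right) = -37845 - \frac{353}{998} = - \frac{37769663}{998}$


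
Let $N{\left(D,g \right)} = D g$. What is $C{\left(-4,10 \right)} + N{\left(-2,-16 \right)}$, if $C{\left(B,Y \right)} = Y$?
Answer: $42$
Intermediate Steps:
$C{\left(-4,10 \right)} + N{\left(-2,-16 \right)} = 10 - -32 = 10 + 32 = 42$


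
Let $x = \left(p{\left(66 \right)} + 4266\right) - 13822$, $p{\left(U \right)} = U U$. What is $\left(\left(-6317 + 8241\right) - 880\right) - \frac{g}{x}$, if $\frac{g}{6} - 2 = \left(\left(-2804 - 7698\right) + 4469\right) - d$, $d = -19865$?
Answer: $\frac{1377951}{1300} \approx 1060.0$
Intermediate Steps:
$g = 83004$ ($g = 12 + 6 \left(\left(\left(-2804 - 7698\right) + 4469\right) - -19865\right) = 12 + 6 \left(\left(-10502 + 4469\right) + 19865\right) = 12 + 6 \left(-6033 + 19865\right) = 12 + 6 \cdot 13832 = 12 + 82992 = 83004$)
$p{\left(U \right)} = U^{2}$
$x = -5200$ ($x = \left(66^{2} + 4266\right) - 13822 = \left(4356 + 4266\right) - 13822 = 8622 - 13822 = -5200$)
$\left(\left(-6317 + 8241\right) - 880\right) - \frac{g}{x} = \left(\left(-6317 + 8241\right) - 880\right) - \frac{83004}{-5200} = \left(1924 - 880\right) - 83004 \left(- \frac{1}{5200}\right) = 1044 - - \frac{20751}{1300} = 1044 + \frac{20751}{1300} = \frac{1377951}{1300}$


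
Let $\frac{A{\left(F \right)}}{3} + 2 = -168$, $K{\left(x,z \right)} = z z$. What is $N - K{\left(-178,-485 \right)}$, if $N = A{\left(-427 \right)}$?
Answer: $-235735$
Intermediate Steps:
$K{\left(x,z \right)} = z^{2}$
$A{\left(F \right)} = -510$ ($A{\left(F \right)} = -6 + 3 \left(-168\right) = -6 - 504 = -510$)
$N = -510$
$N - K{\left(-178,-485 \right)} = -510 - \left(-485\right)^{2} = -510 - 235225 = -235735$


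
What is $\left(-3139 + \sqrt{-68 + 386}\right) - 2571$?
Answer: $-5710 + \sqrt{318} \approx -5692.2$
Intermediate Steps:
$\left(-3139 + \sqrt{-68 + 386}\right) - 2571 = \left(-3139 + \sqrt{318}\right) - 2571 = -5710 + \sqrt{318}$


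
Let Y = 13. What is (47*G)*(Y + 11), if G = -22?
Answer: -24816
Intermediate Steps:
(47*G)*(Y + 11) = (47*(-22))*(13 + 11) = -1034*24 = -24816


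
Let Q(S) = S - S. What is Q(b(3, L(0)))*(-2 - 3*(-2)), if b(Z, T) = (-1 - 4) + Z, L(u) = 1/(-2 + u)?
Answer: 0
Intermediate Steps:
b(Z, T) = -5 + Z
Q(S) = 0
Q(b(3, L(0)))*(-2 - 3*(-2)) = 0*(-2 - 3*(-2)) = 0*(-2 + 6) = 0*4 = 0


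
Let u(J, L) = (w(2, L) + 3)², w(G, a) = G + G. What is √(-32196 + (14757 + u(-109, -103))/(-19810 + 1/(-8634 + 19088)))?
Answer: 4*I*√86303012618940166847/207093739 ≈ 179.43*I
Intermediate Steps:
w(G, a) = 2*G
u(J, L) = 49 (u(J, L) = (2*2 + 3)² = (4 + 3)² = 7² = 49)
√(-32196 + (14757 + u(-109, -103))/(-19810 + 1/(-8634 + 19088))) = √(-32196 + (14757 + 49)/(-19810 + 1/(-8634 + 19088))) = √(-32196 + 14806/(-19810 + 1/10454)) = √(-32196 + 14806/(-207093739/10454)) = √(-32196 + 14806*(-10454/207093739)) = √(-32196 - 154781924/207093739) = √(-6667744802768/207093739) = 4*I*√86303012618940166847/207093739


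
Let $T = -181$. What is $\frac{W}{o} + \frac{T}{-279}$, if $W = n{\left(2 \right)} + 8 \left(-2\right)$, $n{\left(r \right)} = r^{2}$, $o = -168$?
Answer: $\frac{2813}{3906} \approx 0.72017$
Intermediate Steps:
$W = -12$ ($W = 2^{2} + 8 \left(-2\right) = 4 - 16 = -12$)
$\frac{W}{o} + \frac{T}{-279} = - \frac{12}{-168} - \frac{181}{-279} = \left(-12\right) \left(- \frac{1}{168}\right) - - \frac{181}{279} = \frac{1}{14} + \frac{181}{279} = \frac{2813}{3906}$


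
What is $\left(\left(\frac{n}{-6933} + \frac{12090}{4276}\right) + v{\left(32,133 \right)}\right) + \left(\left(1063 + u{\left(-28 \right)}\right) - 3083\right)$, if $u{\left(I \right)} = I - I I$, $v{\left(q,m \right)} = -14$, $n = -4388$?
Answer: $- \frac{42134266355}{14822754} \approx -2842.5$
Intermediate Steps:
$u{\left(I \right)} = I - I^{2}$
$\left(\left(\frac{n}{-6933} + \frac{12090}{4276}\right) + v{\left(32,133 \right)}\right) + \left(\left(1063 + u{\left(-28 \right)}\right) - 3083\right) = \left(\left(- \frac{4388}{-6933} + \frac{12090}{4276}\right) - 14\right) - \left(2020 + 28 \left(1 - -28\right)\right) = \left(\left(\left(-4388\right) \left(- \frac{1}{6933}\right) + 12090 \cdot \frac{1}{4276}\right) - 14\right) - \left(2020 + 28 \left(1 + 28\right)\right) = \left(\left(\frac{4388}{6933} + \frac{6045}{2138}\right) - 14\right) + \left(\left(1063 - 812\right) - 3083\right) = \left(\frac{51291529}{14822754} - 14\right) + \left(\left(1063 - 812\right) - 3083\right) = - \frac{156227027}{14822754} + \left(251 - 3083\right) = - \frac{156227027}{14822754} - 2832 = - \frac{42134266355}{14822754}$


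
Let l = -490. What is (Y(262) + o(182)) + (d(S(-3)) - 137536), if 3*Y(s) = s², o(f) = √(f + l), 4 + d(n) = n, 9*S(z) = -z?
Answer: -343975/3 + 2*I*√77 ≈ -1.1466e+5 + 17.55*I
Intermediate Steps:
S(z) = -z/9 (S(z) = (-z)/9 = -z/9)
d(n) = -4 + n
o(f) = √(-490 + f) (o(f) = √(f - 490) = √(-490 + f))
Y(s) = s²/3
(Y(262) + o(182)) + (d(S(-3)) - 137536) = ((⅓)*262² + √(-490 + 182)) + ((-4 - ⅑*(-3)) - 137536) = ((⅓)*68644 + √(-308)) + ((-4 + ⅓) - 137536) = (68644/3 + 2*I*√77) + (-11/3 - 137536) = (68644/3 + 2*I*√77) - 412619/3 = -343975/3 + 2*I*√77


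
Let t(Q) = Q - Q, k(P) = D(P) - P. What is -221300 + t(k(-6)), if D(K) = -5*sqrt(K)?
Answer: -221300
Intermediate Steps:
k(P) = -P - 5*sqrt(P) (k(P) = -5*sqrt(P) - P = -P - 5*sqrt(P))
t(Q) = 0
-221300 + t(k(-6)) = -221300 + 0 = -221300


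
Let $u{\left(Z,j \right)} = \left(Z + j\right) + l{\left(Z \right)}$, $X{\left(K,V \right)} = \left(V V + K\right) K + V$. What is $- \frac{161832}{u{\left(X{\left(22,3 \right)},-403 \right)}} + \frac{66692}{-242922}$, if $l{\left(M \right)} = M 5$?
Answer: $- \frac{1798171834}{40932357} \approx -43.93$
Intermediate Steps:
$l{\left(M \right)} = 5 M$
$X{\left(K,V \right)} = V + K \left(K + V^{2}\right)$ ($X{\left(K,V \right)} = \left(V^{2} + K\right) K + V = \left(K + V^{2}\right) K + V = K \left(K + V^{2}\right) + V = V + K \left(K + V^{2}\right)$)
$u{\left(Z,j \right)} = j + 6 Z$ ($u{\left(Z,j \right)} = \left(Z + j\right) + 5 Z = j + 6 Z$)
$- \frac{161832}{u{\left(X{\left(22,3 \right)},-403 \right)}} + \frac{66692}{-242922} = - \frac{161832}{-403 + 6 \left(3 + 22^{2} + 22 \cdot 3^{2}\right)} + \frac{66692}{-242922} = - \frac{161832}{-403 + 6 \left(3 + 484 + 22 \cdot 9\right)} + 66692 \left(- \frac{1}{242922}\right) = - \frac{161832}{-403 + 6 \left(3 + 484 + 198\right)} - \frac{33346}{121461} = - \frac{161832}{-403 + 6 \cdot 685} - \frac{33346}{121461} = - \frac{161832}{-403 + 4110} - \frac{33346}{121461} = - \frac{161832}{3707} - \frac{33346}{121461} = \left(-161832\right) \frac{1}{3707} - \frac{33346}{121461} = - \frac{14712}{337} - \frac{33346}{121461} = - \frac{1798171834}{40932357}$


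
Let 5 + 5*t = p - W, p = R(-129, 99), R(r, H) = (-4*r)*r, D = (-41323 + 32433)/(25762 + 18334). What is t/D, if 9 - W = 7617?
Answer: 185710304/3175 ≈ 58491.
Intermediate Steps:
W = -7608 (W = 9 - 1*7617 = 9 - 7617 = -7608)
D = -4445/22048 (D = -8890/44096 = -8890*1/44096 = -4445/22048 ≈ -0.20161)
R(r, H) = -4*r²
p = -66564 (p = -4*(-129)² = -4*16641 = -66564)
t = -58961/5 (t = -1 + (-66564 - 1*(-7608))/5 = -1 + (-66564 + 7608)/5 = -1 + (⅕)*(-58956) = -1 - 58956/5 = -58961/5 ≈ -11792.)
t/D = -58961/(5*(-4445/22048)) = -58961/5*(-22048/4445) = 185710304/3175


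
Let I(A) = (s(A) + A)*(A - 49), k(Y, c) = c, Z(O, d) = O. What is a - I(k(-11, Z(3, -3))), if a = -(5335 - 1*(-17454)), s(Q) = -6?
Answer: -22927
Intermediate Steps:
I(A) = (-49 + A)*(-6 + A) (I(A) = (-6 + A)*(A - 49) = (-6 + A)*(-49 + A) = (-49 + A)*(-6 + A))
a = -22789 (a = -(5335 + 17454) = -1*22789 = -22789)
a - I(k(-11, Z(3, -3))) = -22789 - (294 + 3² - 55*3) = -22789 - (294 + 9 - 165) = -22789 - 1*138 = -22789 - 138 = -22927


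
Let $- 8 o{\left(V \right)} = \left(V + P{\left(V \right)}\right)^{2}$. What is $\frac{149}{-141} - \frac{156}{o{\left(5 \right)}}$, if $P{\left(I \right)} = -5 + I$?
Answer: $\frac{172243}{3525} \approx 48.863$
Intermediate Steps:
$o{\left(V \right)} = - \frac{\left(-5 + 2 V\right)^{2}}{8}$ ($o{\left(V \right)} = - \frac{\left(V + \left(-5 + V\right)\right)^{2}}{8} = - \frac{\left(-5 + 2 V\right)^{2}}{8}$)
$\frac{149}{-141} - \frac{156}{o{\left(5 \right)}} = \frac{149}{-141} - \frac{156}{\left(- \frac{1}{8}\right) \left(-5 + 2 \cdot 5\right)^{2}} = 149 \left(- \frac{1}{141}\right) - \frac{156}{\left(- \frac{1}{8}\right) \left(-5 + 10\right)^{2}} = - \frac{149}{141} - \frac{156}{\left(- \frac{1}{8}\right) 5^{2}} = - \frac{149}{141} - \frac{156}{\left(- \frac{1}{8}\right) 25} = - \frac{149}{141} - \frac{156}{- \frac{25}{8}} = - \frac{149}{141} - - \frac{1248}{25} = - \frac{149}{141} + \frac{1248}{25} = \frac{172243}{3525}$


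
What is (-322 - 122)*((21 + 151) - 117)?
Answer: -24420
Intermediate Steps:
(-322 - 122)*((21 + 151) - 117) = -444*(172 - 117) = -444*55 = -24420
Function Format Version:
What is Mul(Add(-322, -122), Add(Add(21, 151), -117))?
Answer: -24420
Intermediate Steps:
Mul(Add(-322, -122), Add(Add(21, 151), -117)) = Mul(-444, Add(172, -117)) = Mul(-444, 55) = -24420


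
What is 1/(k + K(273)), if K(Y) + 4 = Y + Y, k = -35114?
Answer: -1/34572 ≈ -2.8925e-5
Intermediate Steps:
K(Y) = -4 + 2*Y (K(Y) = -4 + (Y + Y) = -4 + 2*Y)
1/(k + K(273)) = 1/(-35114 + (-4 + 2*273)) = 1/(-35114 + (-4 + 546)) = 1/(-35114 + 542) = 1/(-34572) = -1/34572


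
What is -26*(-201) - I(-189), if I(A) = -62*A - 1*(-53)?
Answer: -6545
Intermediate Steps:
I(A) = 53 - 62*A (I(A) = -62*A + 53 = 53 - 62*A)
-26*(-201) - I(-189) = -26*(-201) - (53 - 62*(-189)) = 5226 - (53 + 11718) = 5226 - 1*11771 = 5226 - 11771 = -6545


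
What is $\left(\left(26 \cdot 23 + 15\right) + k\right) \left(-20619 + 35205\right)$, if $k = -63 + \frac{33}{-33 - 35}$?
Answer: $\frac{16030443}{2} \approx 8.0152 \cdot 10^{6}$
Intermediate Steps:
$k = - \frac{4317}{68}$ ($k = -63 + \frac{33}{-68} = -63 + 33 \left(- \frac{1}{68}\right) = -63 - \frac{33}{68} = - \frac{4317}{68} \approx -63.485$)
$\left(\left(26 \cdot 23 + 15\right) + k\right) \left(-20619 + 35205\right) = \left(\left(26 \cdot 23 + 15\right) - \frac{4317}{68}\right) \left(-20619 + 35205\right) = \left(\left(598 + 15\right) - \frac{4317}{68}\right) 14586 = \left(613 - \frac{4317}{68}\right) 14586 = \frac{37367}{68} \cdot 14586 = \frac{16030443}{2}$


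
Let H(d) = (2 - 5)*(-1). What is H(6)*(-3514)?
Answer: -10542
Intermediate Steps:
H(d) = 3 (H(d) = -3*(-1) = 3)
H(6)*(-3514) = 3*(-3514) = -10542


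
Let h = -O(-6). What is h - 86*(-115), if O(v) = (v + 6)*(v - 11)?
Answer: 9890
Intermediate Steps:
O(v) = (-11 + v)*(6 + v) (O(v) = (6 + v)*(-11 + v) = (-11 + v)*(6 + v))
h = 0 (h = -(-66 + (-6)² - 5*(-6)) = -(-66 + 36 + 30) = -1*0 = 0)
h - 86*(-115) = 0 - 86*(-115) = 0 + 9890 = 9890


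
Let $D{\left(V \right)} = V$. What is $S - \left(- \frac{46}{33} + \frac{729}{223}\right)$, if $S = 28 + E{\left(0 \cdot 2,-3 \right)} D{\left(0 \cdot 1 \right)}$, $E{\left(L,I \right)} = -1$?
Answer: $\frac{192253}{7359} \approx 26.125$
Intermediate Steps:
$S = 28$ ($S = 28 - 0 \cdot 1 = 28 - 0 = 28 + 0 = 28$)
$S - \left(- \frac{46}{33} + \frac{729}{223}\right) = 28 - \left(- \frac{46}{33} + \frac{729}{223}\right) = 28 - \frac{13799}{7359} = \frac{192253}{7359}$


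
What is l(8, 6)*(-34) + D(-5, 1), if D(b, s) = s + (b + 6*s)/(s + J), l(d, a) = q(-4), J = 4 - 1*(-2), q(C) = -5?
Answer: 1198/7 ≈ 171.14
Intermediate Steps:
J = 6 (J = 4 + 2 = 6)
l(d, a) = -5
D(b, s) = s + (b + 6*s)/(6 + s) (D(b, s) = s + (b + 6*s)/(s + 6) = s + (b + 6*s)/(6 + s))
l(8, 6)*(-34) + D(-5, 1) = -5*(-34) + (-5 + 1² + 12*1)/(6 + 1) = 170 + (-5 + 1 + 12)/7 = 170 + (⅐)*8 = 170 + 8/7 = 1198/7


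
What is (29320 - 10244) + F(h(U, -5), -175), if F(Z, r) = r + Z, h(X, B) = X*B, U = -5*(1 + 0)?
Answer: 18926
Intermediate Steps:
U = -5 (U = -5*1 = -5)
h(X, B) = B*X
F(Z, r) = Z + r
(29320 - 10244) + F(h(U, -5), -175) = (29320 - 10244) + (-5*(-5) - 175) = 19076 + (25 - 175) = 19076 - 150 = 18926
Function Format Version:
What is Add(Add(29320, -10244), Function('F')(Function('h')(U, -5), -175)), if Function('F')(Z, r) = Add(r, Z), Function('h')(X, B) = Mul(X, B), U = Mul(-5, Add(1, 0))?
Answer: 18926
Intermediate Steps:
U = -5 (U = Mul(-5, 1) = -5)
Function('h')(X, B) = Mul(B, X)
Function('F')(Z, r) = Add(Z, r)
Add(Add(29320, -10244), Function('F')(Function('h')(U, -5), -175)) = Add(Add(29320, -10244), Add(Mul(-5, -5), -175)) = Add(19076, Add(25, -175)) = Add(19076, -150) = 18926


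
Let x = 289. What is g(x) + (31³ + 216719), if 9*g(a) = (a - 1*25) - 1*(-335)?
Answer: 2219189/9 ≈ 2.4658e+5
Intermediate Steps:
g(a) = 310/9 + a/9 (g(a) = ((a - 1*25) - 1*(-335))/9 = ((a - 25) + 335)/9 = ((-25 + a) + 335)/9 = (310 + a)/9 = 310/9 + a/9)
g(x) + (31³ + 216719) = (310/9 + (⅑)*289) + (31³ + 216719) = (310/9 + 289/9) + (29791 + 216719) = 599/9 + 246510 = 2219189/9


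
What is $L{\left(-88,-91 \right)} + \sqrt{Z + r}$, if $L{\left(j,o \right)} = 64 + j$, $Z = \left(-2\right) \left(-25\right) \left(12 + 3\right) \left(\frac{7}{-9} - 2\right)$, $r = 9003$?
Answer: $-24 + \frac{\sqrt{62277}}{3} \approx 59.185$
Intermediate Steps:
$Z = - \frac{6250}{3}$ ($Z = 50 \cdot 15 \left(7 \left(- \frac{1}{9}\right) - 2\right) = 50 \cdot 15 \left(- \frac{7}{9} - 2\right) = 50 \cdot 15 \left(- \frac{25}{9}\right) = 50 \left(- \frac{125}{3}\right) = - \frac{6250}{3} \approx -2083.3$)
$L{\left(-88,-91 \right)} + \sqrt{Z + r} = \left(64 - 88\right) + \sqrt{- \frac{6250}{3} + 9003} = -24 + \sqrt{\frac{20759}{3}} = -24 + \frac{\sqrt{62277}}{3}$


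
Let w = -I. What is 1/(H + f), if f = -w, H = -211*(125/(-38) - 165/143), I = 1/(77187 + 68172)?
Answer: 71807346/67322294549 ≈ 0.0010666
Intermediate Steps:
I = 1/145359 ≈ 6.8795e-6
w = -1/145359 (w = -1*1/145359 = -1/145359 ≈ -6.8795e-6)
H = 463145/494 (H = -211*(125*(-1/38) - 165*1/143) = -211*(-125/38 - 15/13) = -211*(-2195/494) = 463145/494 ≈ 937.54)
f = 1/145359 (f = -1*(-1/145359) = 1/145359 ≈ 6.8795e-6)
1/(H + f) = 1/(463145/494 + 1/145359) = 1/(67322294549/71807346) = 71807346/67322294549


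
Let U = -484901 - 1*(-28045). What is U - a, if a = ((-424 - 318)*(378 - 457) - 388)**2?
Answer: -3391189756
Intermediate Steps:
a = 3390732900 (a = (-742*(-79) - 388)**2 = (58618 - 388)**2 = 58230**2 = 3390732900)
U = -456856 (U = -484901 + 28045 = -456856)
U - a = -456856 - 1*3390732900 = -456856 - 3390732900 = -3391189756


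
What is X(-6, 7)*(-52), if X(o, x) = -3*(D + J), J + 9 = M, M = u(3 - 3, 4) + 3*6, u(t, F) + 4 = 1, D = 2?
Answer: 1248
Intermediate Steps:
u(t, F) = -3 (u(t, F) = -4 + 1 = -3)
M = 15 (M = -3 + 3*6 = -3 + 18 = 15)
J = 6 (J = -9 + 15 = 6)
X(o, x) = -24 (X(o, x) = -3*(2 + 6) = -3*8 = -24)
X(-6, 7)*(-52) = -24*(-52) = 1248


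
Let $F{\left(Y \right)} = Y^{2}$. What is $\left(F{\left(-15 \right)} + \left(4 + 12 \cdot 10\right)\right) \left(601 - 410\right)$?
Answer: $66659$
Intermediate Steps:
$\left(F{\left(-15 \right)} + \left(4 + 12 \cdot 10\right)\right) \left(601 - 410\right) = \left(\left(-15\right)^{2} + \left(4 + 12 \cdot 10\right)\right) \left(601 - 410\right) = \left(225 + \left(4 + 120\right)\right) 191 = \left(225 + 124\right) 191 = 349 \cdot 191 = 66659$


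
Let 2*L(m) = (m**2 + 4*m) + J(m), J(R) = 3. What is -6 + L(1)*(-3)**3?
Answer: -114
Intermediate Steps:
L(m) = 3/2 + m**2/2 + 2*m (L(m) = ((m**2 + 4*m) + 3)/2 = (3 + m**2 + 4*m)/2 = 3/2 + m**2/2 + 2*m)
-6 + L(1)*(-3)**3 = -6 + (3/2 + (1/2)*1**2 + 2*1)*(-3)**3 = -6 + (3/2 + (1/2)*1 + 2)*(-27) = -6 + (3/2 + 1/2 + 2)*(-27) = -6 + 4*(-27) = -6 - 108 = -114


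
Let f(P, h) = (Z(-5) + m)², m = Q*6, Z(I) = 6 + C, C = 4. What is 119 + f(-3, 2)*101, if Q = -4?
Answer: 19915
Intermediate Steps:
Z(I) = 10 (Z(I) = 6 + 4 = 10)
m = -24 (m = -4*6 = -24)
f(P, h) = 196 (f(P, h) = (10 - 24)² = (-14)² = 196)
119 + f(-3, 2)*101 = 119 + 196*101 = 119 + 19796 = 19915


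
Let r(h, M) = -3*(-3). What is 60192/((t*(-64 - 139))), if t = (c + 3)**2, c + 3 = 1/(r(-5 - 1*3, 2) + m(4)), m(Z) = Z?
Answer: -10172448/203 ≈ -50111.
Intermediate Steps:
r(h, M) = 9
c = -38/13 (c = -3 + 1/(9 + 4) = -3 + 1/13 = -38/13 ≈ -2.9231)
t = 1/169 (t = (-38/13 + 3)**2 = (1/13)**2 = 1/169 ≈ 0.0059172)
60192/((t*(-64 - 139))) = 60192/(((-64 - 139)/169)) = 60192/(((1/169)*(-203))) = 60192/(-203/169) = 60192*(-169/203) = -10172448/203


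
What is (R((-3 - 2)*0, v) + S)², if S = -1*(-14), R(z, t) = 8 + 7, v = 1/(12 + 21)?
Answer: 841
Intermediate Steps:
v = 1/33 ≈ 0.030303
R(z, t) = 15
S = 14
(R((-3 - 2)*0, v) + S)² = (15 + 14)² = 29² = 841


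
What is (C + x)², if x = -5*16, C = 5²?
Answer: 3025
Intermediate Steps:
C = 25
x = -80
(C + x)² = (25 - 80)² = (-55)² = 3025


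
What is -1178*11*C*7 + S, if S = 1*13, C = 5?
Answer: -453517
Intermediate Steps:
S = 13
-1178*11*C*7 + S = -1178*11*5*7 + 13 = -64790*7 + 13 = -1178*385 + 13 = -453530 + 13 = -453517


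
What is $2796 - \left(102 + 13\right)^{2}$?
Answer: $-10429$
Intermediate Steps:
$2796 - \left(102 + 13\right)^{2} = 2796 - 115^{2} = 2796 - 13225 = -10429$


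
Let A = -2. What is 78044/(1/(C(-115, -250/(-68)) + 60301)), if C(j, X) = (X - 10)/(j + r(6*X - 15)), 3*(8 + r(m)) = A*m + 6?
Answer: 10057010858158/2137 ≈ 4.7061e+9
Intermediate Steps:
r(m) = -6 - 2*m/3 (r(m) = -8 + (-2*m + 6)/3 = -8 + (6 - 2*m)/3 = -8 + (2 - 2*m/3) = -6 - 2*m/3)
C(j, X) = (-10 + X)/(4 + j - 4*X) (C(j, X) = (X - 10)/(j + (-6 - 2*(6*X - 15)/3)) = (-10 + X)/(j + (-6 - 2*(-15 + 6*X)/3)) = (-10 + X)/(j + (-6 + (10 - 4*X))) = (-10 + X)/(j + (4 - 4*X)) = (-10 + X)/(4 + j - 4*X))
78044/(1/(C(-115, -250/(-68)) + 60301)) = 78044/(1/((10 - (-250)/(-68))/(-4 - 1*(-115) + 4*(-250/(-68))) + 60301)) = 78044/(1/((10 - (-250)*(-1)/68)/(-4 + 115 + 4*(-250*(-1/68))) + 60301)) = 78044/(1/((10 - 1*125/34)/(-4 + 115 + 4*(125/34)) + 60301)) = 78044/(1/((10 - 125/34)/(-4 + 115 + 250/17) + 60301)) = 78044/(1/((215/34)/(2137/17) + 60301)) = 78044/(1/((17/2137)*(215/34) + 60301)) = 78044/(1/(215/4274 + 60301)) = 78044/(1/(257726689/4274)) = 78044/(4274/257726689) = 78044*(257726689/4274) = 10057010858158/2137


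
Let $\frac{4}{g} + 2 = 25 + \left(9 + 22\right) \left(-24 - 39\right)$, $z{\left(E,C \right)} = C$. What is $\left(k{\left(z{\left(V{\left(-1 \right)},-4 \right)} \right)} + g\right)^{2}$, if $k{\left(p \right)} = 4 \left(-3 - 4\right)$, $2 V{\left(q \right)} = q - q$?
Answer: $\frac{730188484}{931225} \approx 784.12$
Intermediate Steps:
$V{\left(q \right)} = 0$ ($V{\left(q \right)} = \frac{q - q}{2} = \frac{1}{2} \cdot 0 = 0$)
$k{\left(p \right)} = -28$ ($k{\left(p \right)} = 4 \left(-7\right) = -28$)
$g = - \frac{2}{965}$ ($g = \frac{4}{-2 + \left(25 + \left(9 + 22\right) \left(-24 - 39\right)\right)} = \frac{4}{-2 + \left(25 + 31 \left(-63\right)\right)} = \frac{4}{-2 + \left(25 - 1953\right)} = \frac{4}{-2 - 1928} = \frac{4}{-1930} = 4 \left(- \frac{1}{1930}\right) = - \frac{2}{965} \approx -0.0020725$)
$\left(k{\left(z{\left(V{\left(-1 \right)},-4 \right)} \right)} + g\right)^{2} = \left(-28 - \frac{2}{965}\right)^{2} = \left(- \frac{27022}{965}\right)^{2} = \frac{730188484}{931225}$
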